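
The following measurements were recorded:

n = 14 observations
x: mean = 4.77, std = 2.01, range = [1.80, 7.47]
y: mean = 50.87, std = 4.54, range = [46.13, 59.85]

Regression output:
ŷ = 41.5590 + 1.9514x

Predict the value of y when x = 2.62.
ŷ = 46.6717

Plug x = 2.62 into the fitted line:

ŷ = 41.5590 + 1.9514 × 2.62
ŷ = 41.5590 + 5.1127
ŷ = 46.6717

This is a point prediction; actual observations scatter around it by roughly the residual standard deviation.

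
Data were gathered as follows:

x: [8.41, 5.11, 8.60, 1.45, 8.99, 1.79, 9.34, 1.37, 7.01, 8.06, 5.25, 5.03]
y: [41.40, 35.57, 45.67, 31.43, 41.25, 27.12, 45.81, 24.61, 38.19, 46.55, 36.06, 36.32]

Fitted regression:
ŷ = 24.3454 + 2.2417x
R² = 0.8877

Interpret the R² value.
The model explains 88.77% of the variance in y (R² = 0.8877), leaving 11.23% unexplained; the fit is strong.

The coefficient of determination R² is the fraction of the total variation in y that the fitted line accounts for.

Here R² = 0.8877:
- Explained: 88.77% of the variation in y
- Unexplained (residual): 100% − 88.77% = 11.23%
- Rule of thumb (below 0.3 weak; 0.3 to below 0.7 moderate; 0.7 and above strong) → strong

Calculation: R² = 1 − (SS_res / SS_tot), where SS_res is the sum of squared residuals and SS_tot the total sum of squares.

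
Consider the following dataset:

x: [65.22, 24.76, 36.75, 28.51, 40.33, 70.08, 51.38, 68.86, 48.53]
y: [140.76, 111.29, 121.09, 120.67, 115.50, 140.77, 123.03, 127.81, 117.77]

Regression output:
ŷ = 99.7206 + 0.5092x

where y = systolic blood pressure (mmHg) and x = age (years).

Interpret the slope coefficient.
An increase of one year in age is associated with a 0.5092 mmHg increase in predicted blood pressure.

The slope β₁ = 0.5092 gives the rate at which the fitted blood pressure changes with age.

Interpretation:
- Age up by 1 year → predicted blood pressure increases by 0.5092 mmHg
- This is a linear approximation: the same per-unit change is assumed across the whole observed x range
- The sign (+) gives the direction; the magnitude 0.5092 gives the size of the effect per year

(β₀ = 99.7206 is the fitted value at x = 0 and is not part of the slope interpretation.)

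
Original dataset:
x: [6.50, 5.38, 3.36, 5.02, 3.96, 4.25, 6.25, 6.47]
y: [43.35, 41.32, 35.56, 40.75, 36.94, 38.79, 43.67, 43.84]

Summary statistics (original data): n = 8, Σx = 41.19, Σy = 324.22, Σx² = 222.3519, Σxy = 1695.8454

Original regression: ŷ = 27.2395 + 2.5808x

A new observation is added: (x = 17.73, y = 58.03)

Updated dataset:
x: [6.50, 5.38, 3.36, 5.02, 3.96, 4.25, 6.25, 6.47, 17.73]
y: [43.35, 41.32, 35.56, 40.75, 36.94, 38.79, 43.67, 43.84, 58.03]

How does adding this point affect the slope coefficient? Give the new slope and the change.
Adding the point moves β₁ from 2.5808 to 1.4721, i.e. it decreases by 1.1087 (-43.0%).

The new point has HIGH LEVERAGE: x = 17.73 is far from the original mean x̄ = 41.19/8 ≈ 5.15 (original range [3.36, 6.50]).

Step 1: Update the sums with the new point (n goes from 8 to 9)
Σx  = 41.19 + 17.73 = 58.92
Σy  = 324.22 + 58.03 = 382.25
Σx² = 222.3519 + 17.73² = 222.3519 + 314.3529 = 536.7048
Σxy = 1695.8454 + 17.73×58.03 = 1695.8454 + 1028.8719 = 2724.7173

Step 2: Recompute the slope with b₁ = (nΣxy − ΣxΣy) / (nΣx² − (Σx)²)
Numerator   = 9×2724.7173 − 58.92×382.25 = 24522.4557 − 22522.1700 = 2000.2857
Denominator = 9×536.7048 − 58.92² = 4830.3432 − 3471.5664 = 1358.7768
b₁(new) = 2000.2857 / 1358.7768 = 1.4721

(Same formula on the original sums: (8×1695.8454 − 41.19×324.22) / (8×222.3519 − 41.19²) = 212.1414 / 82.1991 = 2.5808, matching the given fit.)

Step 3: Change in slope
Δβ₁ = 1.4721 − 2.5808 = -1.1087
Relative change = -1.1087 / 2.5808 × 100% = -43.0%
→ the slope decreases when the point is added.

A high-leverage point only changes the slope if it is off the original line; here y = 58.03 is below the original trend, so the slope decreases.
In practice: refit with and without it and report both if conclusions differ.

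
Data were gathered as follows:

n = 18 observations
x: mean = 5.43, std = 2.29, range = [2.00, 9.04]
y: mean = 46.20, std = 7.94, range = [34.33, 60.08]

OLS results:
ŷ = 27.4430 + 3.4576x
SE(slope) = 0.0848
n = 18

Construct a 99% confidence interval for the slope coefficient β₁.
The 99% CI for β₁ is (3.2099, 3.7053)

Confidence interval for the slope:

The 99% CI for β₁ is: β̂₁ ± t*(α/2, n-2) × SE(β̂₁)

Step 1: Find critical t-value
- Confidence level = 0.99
- Degrees of freedom = n - 2 = 18 - 2 = 16
- t*(α/2, 16) = 2.9208

Step 2: Calculate margin of error
Margin = 2.9208 × 0.0848 = 0.2477

Step 3: Construct interval
CI = 3.4576 ± 0.2477
CI = (3.2099, 3.7053)

Interpretation: We are 99% confident that the true slope β₁ lies between 3.2099 and 3.7053.
The interval does not include 0, suggesting a significant linear relationship.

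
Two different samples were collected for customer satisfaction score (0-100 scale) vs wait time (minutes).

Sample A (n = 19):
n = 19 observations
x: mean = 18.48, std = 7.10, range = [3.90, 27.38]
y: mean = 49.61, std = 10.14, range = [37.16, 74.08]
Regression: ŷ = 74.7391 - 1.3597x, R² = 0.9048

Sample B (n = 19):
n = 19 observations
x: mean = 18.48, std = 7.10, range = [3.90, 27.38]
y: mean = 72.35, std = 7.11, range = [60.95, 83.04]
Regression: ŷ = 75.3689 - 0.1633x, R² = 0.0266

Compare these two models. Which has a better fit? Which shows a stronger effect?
Model A has the better fit (R² = 0.9048 vs 0.0266). Model A shows the stronger effect (|β₁| = 1.3597 vs 0.1633).

Model Comparison:

Goodness of fit (R²):
- Model A: R² = 0.9048 → 90.48% of variance in satisfaction score explained
- Model B: R² = 0.0266 → 2.66% of variance in satisfaction score explained
- 0.9048 > 0.0266 → Model A has the better fit

Effect size (slope magnitude):
- Model A: β₁ = -1.3597 → predicted satisfaction score falls 1.3597 points per additional minute of wait time
- Model B: β₁ = -0.1633 → predicted satisfaction score falls 0.1633 points per additional minute of wait time
- |-1.3597| > |-0.1633| → Model A shows the stronger marginal effect

Note: The two samples could reflect different populations, time periods, or measurement quality.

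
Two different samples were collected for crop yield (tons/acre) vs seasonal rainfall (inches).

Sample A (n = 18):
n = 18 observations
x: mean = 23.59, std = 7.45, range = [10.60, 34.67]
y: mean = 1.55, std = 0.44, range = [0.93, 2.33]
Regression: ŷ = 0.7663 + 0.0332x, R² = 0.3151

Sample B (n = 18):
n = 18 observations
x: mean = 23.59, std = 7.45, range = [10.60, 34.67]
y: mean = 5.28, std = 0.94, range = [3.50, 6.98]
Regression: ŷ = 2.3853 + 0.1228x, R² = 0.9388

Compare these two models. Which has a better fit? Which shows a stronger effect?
Model B has the better fit (R² = 0.9388 vs 0.3151). Model B shows the stronger effect (|β₁| = 0.1228 vs 0.0332).

Model Comparison:

Which explains more variance? (R²)
- Model A: R² = 0.3151 → 31.51% of variance in crop yield explained
- Model B: R² = 0.9388 → 93.88% of variance in crop yield explained
- 0.9388 > 0.3151 → Model B has the better fit

Strength of effect — compare |β₁|:
- Model A: β₁ = 0.0332 → predicted crop yield rises 0.0332 tons/acre per additional inch of rainfall
- Model B: β₁ = 0.1228 → predicted crop yield rises 0.1228 tons/acre per additional inch of rainfall
- |0.0332| < |0.1228| → Model B shows the stronger marginal effect

Note: A better fit (higher R²) doesn't necessarily mean a more important relationship.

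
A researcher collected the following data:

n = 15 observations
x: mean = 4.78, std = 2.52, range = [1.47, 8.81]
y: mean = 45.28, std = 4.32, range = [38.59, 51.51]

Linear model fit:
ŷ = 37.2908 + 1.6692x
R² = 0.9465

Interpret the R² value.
About 94.65% of the variability in y is accounted for by the regression on x (R² = 0.9465) — a strong linear fit.

R² = 1 − SS_res/SS_tot compares the residual scatter to the total scatter of y about its mean.

Here R² = 0.9465:
- Explained: 94.65% of the variation in y
- Unexplained (residual): 100% − 94.65% = 5.35%
- Rule of thumb (below 0.3 weak; 0.3 to below 0.7 moderate; 0.7 and above strong) → strong

Calculation: R² = 1 − (SS_res / SS_tot), where SS_res is the sum of squared residuals and SS_tot the total sum of squares.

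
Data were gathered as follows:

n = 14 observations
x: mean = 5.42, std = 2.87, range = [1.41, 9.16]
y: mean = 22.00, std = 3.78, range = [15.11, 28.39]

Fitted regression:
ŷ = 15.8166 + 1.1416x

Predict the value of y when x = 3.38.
ŷ = 19.6752

To predict y for x = 3.38, substitute into the regression equation:

ŷ = 15.8166 + 1.1416 × 3.38
ŷ = 15.8166 + 3.8586
ŷ = 19.6752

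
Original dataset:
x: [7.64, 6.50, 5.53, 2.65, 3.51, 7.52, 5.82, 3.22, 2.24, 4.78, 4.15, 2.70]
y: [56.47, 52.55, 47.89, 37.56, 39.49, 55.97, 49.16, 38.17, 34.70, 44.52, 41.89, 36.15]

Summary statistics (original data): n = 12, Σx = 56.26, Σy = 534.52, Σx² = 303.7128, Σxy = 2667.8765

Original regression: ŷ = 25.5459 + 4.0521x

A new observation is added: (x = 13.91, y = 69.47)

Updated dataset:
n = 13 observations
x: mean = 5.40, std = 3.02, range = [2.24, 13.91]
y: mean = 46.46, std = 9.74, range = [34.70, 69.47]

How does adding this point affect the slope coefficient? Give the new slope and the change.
New slope β₁ = 3.1580 versus 4.0521 before: a change of -0.8941 (-22.1%).

x = 13.91 lies well outside the original x-range [2.24, 7.64] (x̄ ≈ 4.69), so this observation has high leverage and can move the slope substantially.

Step 1: Update the sums with the new point (n goes from 12 to 13)
Σx  = 56.26 + 13.91 = 70.17
Σy  = 534.52 + 69.47 = 603.99
Σx² = 303.7128 + 13.91² = 303.7128 + 193.4881 = 497.2009
Σxy = 2667.8765 + 13.91×69.47 = 2667.8765 + 966.3277 = 3634.2042

Step 2: Recompute the slope with b₁ = (nΣxy − ΣxΣy) / (nΣx² − (Σx)²)
Numerator   = 13×3634.2042 − 70.17×603.99 = 47244.6546 − 42381.9783 = 4862.6763
Denominator = 13×497.2009 − 70.17² = 6463.6117 − 4923.8289 = 1539.7828
b₁(new) = 4862.6763 / 1539.7828 = 3.1580

(Same formula on the original sums: (12×2667.8765 − 56.26×534.52) / (12×303.7128 − 56.26²) = 1942.4228 / 479.3660 = 4.0521, matching the given fit.)

Step 3: Change in slope
Δβ₁ = 3.1580 − 4.0521 = -0.8941
Relative change = -0.8941 / 4.0521 × 100% = -22.1%
→ the slope decreases when the point is added.

Because the point sits below the extension of the original line at a high-leverage x, it tilts the fit down.
In practice: examine leverage (hᵢ) and Cook's distance rather than deleting it automatically.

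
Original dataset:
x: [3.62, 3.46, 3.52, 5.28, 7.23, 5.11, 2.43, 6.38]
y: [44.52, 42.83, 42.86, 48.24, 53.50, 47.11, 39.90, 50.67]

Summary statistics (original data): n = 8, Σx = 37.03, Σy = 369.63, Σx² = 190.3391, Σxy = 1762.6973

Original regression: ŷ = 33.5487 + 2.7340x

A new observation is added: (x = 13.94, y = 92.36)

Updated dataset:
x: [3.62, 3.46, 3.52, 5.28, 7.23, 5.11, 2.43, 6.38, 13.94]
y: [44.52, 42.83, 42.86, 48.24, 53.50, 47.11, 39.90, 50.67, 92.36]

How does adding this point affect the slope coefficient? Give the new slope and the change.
Adding the point moves β₁ from 2.7340 to 4.5185, i.e. it increases by 1.7845 (+65.3%).

The new point has HIGH LEVERAGE: x = 13.94 is far from the original mean x̄ = 37.03/8 ≈ 4.63 (original range [2.43, 7.23]).

Step 1: Update the sums with the new point (n goes from 8 to 9)
Σx  = 37.03 + 13.94 = 50.97
Σy  = 369.63 + 92.36 = 461.99
Σx² = 190.3391 + 13.94² = 190.3391 + 194.3236 = 384.6627
Σxy = 1762.6973 + 13.94×92.36 = 1762.6973 + 1287.4984 = 3050.1957

Step 2: Recompute the slope with b₁ = (nΣxy − ΣxΣy) / (nΣx² − (Σx)²)
Numerator   = 9×3050.1957 − 50.97×461.99 = 27451.7613 − 23547.6303 = 3904.1310
Denominator = 9×384.6627 − 50.97² = 3461.9643 − 2597.9409 = 864.0234
b₁(new) = 3904.1310 / 864.0234 = 4.5185

(Same formula on the original sums: (8×1762.6973 − 37.03×369.63) / (8×190.3391 − 37.03²) = 414.1795 / 151.4919 = 2.7340, matching the given fit.)

Step 3: Change in slope
Δβ₁ = 4.5185 − 2.7340 = +1.7845
Relative change = +1.7845 / 2.7340 × 100% = +65.3%
→ the slope increases when the point is added.

Because the point sits above the extension of the original line at a high-leverage x, it tilts the fit up.
In practice: investigate whether it comes from the same population as the rest of the sample; check such a point for data-entry or measurement error.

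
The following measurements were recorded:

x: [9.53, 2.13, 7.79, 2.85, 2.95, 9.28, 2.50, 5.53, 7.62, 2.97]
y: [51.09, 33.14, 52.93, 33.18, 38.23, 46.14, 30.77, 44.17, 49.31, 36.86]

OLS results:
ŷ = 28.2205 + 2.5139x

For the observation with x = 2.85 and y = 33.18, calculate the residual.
Residual = -2.2051

The residual is the difference between the actual value and the predicted value:

Residual = y - ŷ

Step 1: Calculate predicted value
ŷ = 28.2205 + 2.5139 × 2.85
ŷ = 35.3851

Step 2: Calculate residual
Residual = 33.18 - 35.3851
Residual = -2.2051

Sign check: y < ŷ, so the point is below the line and the fit overestimates here.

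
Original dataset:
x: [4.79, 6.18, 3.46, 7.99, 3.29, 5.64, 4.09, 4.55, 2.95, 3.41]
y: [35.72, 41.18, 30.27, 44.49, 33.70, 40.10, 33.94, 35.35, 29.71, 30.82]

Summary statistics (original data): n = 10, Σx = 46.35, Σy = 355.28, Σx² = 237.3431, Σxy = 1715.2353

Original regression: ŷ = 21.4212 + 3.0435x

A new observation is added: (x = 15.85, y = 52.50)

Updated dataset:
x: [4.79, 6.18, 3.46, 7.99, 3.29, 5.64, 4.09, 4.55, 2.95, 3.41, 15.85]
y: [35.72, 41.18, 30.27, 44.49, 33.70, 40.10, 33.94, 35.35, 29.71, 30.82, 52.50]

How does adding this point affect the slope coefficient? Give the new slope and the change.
New slope β₁ = 1.7650 versus 3.0435 before: a change of -1.2785 (-42.0%).

x = 15.85 lies well outside the original x-range [2.95, 7.99] (x̄ ≈ 4.64), so this observation has high leverage and can move the slope substantially.

Step 1: Update the sums with the new point (n goes from 10 to 11)
Σx  = 46.35 + 15.85 = 62.20
Σy  = 355.28 + 52.50 = 407.78
Σx² = 237.3431 + 15.85² = 237.3431 + 251.2225 = 488.5656
Σxy = 1715.2353 + 15.85×52.50 = 1715.2353 + 832.1250 = 2547.3603

Step 2: Recompute the slope with b₁ = (nΣxy − ΣxΣy) / (nΣx² − (Σx)²)
Numerator   = 11×2547.3603 − 62.20×407.78 = 28020.9633 − 25363.9160 = 2657.0473
Denominator = 11×488.5656 − 62.20² = 5374.2216 − 3868.8400 = 1505.3816
b₁(new) = 2657.0473 / 1505.3816 = 1.7650

(Same formula on the original sums: (10×1715.2353 − 46.35×355.28) / (10×237.3431 − 46.35²) = 685.1250 / 225.1085 = 3.0435, matching the given fit.)

Step 3: Change in slope
Δβ₁ = 1.7650 − 3.0435 = -1.2785
Relative change = -1.2785 / 3.0435 × 100% = -42.0%
→ the slope decreases when the point is added.

Because the point sits below the extension of the original line at a high-leverage x, it tilts the fit down.
In practice: investigate whether it comes from the same population as the rest of the sample; examine leverage (hᵢ) and Cook's distance rather than deleting it automatically.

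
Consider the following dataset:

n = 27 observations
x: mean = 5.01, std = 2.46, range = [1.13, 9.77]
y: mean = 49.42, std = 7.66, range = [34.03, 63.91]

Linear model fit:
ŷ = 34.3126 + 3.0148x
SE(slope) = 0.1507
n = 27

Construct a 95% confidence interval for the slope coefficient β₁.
The 95% CI for β₁ is (2.7044, 3.3252)

Confidence interval for the slope:

The 95% CI for β₁ is: β̂₁ ± t*(α/2, n-2) × SE(β̂₁)

Step 1: Find critical t-value
- Confidence level = 0.95
- Degrees of freedom = n - 2 = 27 - 2 = 25
- t*(α/2, 25) = 2.0595

Step 2: Calculate margin of error
Margin = 2.0595 × 0.1507 = 0.3104

Step 3: Construct interval
CI = 3.0148 ± 0.3104
CI = (2.7044, 3.3252)

Interpretation: intervals built this way capture the true β₁ in 95% of repeated samples; here the plausible range for the per-unit effect of x on y is 2.7044 to 3.3252.
Both endpoints are positive, so the data support a genuinely positive slope at this confidence level.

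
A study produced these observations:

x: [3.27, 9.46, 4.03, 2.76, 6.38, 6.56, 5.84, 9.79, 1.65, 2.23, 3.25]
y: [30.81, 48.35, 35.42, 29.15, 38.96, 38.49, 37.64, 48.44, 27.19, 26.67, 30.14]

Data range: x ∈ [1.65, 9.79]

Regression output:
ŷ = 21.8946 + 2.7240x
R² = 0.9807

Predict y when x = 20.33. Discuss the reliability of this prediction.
ŷ = 77.2735, but this is extrapolation (above the data range [1.65, 9.79]) and may be unreliable.

Prediction calculation:
ŷ = 21.8946 + 2.7240 × 20.33
ŷ = 77.2735

Reliability:
- Data range: x ∈ [1.65, 9.79]
- Prediction point: x = 20.33 is 10.54 units above the observed range → this is EXTRAPOLATION, not interpolation

Why that matters here:
- Real relationships often flatten, saturate, or turn nonlinear at extremes
- The standard error of prediction grows with (x − x̄)², and x = 20.33 is far from x̄ = 5.02

Report the number if required, but flag clearly that it is an extrapolation.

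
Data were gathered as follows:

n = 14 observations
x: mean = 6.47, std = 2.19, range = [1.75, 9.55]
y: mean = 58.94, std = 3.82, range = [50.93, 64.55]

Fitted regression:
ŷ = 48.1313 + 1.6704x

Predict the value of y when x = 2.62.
ŷ = 52.5077

x = 2.62 lies inside the observed range [1.75, 9.55], so the fitted equation applies directly:

ŷ = 48.1313 + 1.6704 × 2.62
ŷ = 48.1313 + 4.3764
ŷ = 52.5077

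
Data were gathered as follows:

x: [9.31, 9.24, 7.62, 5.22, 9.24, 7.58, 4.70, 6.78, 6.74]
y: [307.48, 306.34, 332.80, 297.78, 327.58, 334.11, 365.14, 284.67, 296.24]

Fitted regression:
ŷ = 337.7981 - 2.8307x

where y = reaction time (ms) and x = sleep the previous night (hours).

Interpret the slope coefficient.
For each additional hour of sleep, predicted reaction time decreases by approximately 2.8307 ms.

β₁ = -2.8307 is the change in predicted reaction time (ms) per additional hour of sleep.

Interpretation:
- Sleep up by 1 hour → predicted reaction time decreases by 2.8307 ms
- The effect is assumed constant over the observed range of x (linearity)
- The slope describes association in these data, not necessarily a causal effect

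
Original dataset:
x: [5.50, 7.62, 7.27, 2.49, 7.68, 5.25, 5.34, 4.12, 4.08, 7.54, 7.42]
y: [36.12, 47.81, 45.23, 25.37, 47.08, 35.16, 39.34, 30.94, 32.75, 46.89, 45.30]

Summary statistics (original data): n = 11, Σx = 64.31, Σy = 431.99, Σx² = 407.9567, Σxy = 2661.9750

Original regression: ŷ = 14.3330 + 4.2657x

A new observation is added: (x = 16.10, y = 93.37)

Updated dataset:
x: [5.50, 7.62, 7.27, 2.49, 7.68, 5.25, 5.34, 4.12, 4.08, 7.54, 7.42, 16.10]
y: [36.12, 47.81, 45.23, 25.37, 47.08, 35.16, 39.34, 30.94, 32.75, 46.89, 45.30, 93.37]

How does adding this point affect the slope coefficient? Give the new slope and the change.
Adding the point moves β₁ from 4.2657 to 5.0243, i.e. it increases by 0.7586 (+17.8%).

x = 16.10 lies well outside the original x-range [2.49, 7.68] (x̄ ≈ 5.85), so this observation has high leverage and can move the slope substantially.

Step 1: Update the sums with the new point (n goes from 11 to 12)
Σx  = 64.31 + 16.10 = 80.41
Σy  = 431.99 + 93.37 = 525.36
Σx² = 407.9567 + 16.10² = 407.9567 + 259.2100 = 667.1667
Σxy = 2661.9750 + 16.10×93.37 = 2661.9750 + 1503.2570 = 4165.2320

Step 2: Recompute the slope with b₁ = (nΣxy − ΣxΣy) / (nΣx² − (Σx)²)
Numerator   = 12×4165.2320 − 80.41×525.36 = 49982.7840 − 42244.1976 = 7738.5864
Denominator = 12×667.1667 − 80.41² = 8006.0004 − 6465.7681 = 1540.2323
b₁(new) = 7738.5864 / 1540.2323 = 5.0243

(Same formula on the original sums: (11×2661.9750 − 64.31×431.99) / (11×407.9567 − 64.31²) = 1500.4481 / 351.7476 = 4.2657, matching the given fit.)

Step 3: Change in slope
Δβ₁ = 5.0243 − 4.2657 = +0.7586
Relative change = +0.7586 / 4.2657 × 100% = +17.8%
→ the slope increases when the point is added.

A high-leverage point only changes the slope if it is off the original line; here y = 93.37 is above the original trend, so the slope increases.
In practice: refit with and without it and report both if conclusions differ.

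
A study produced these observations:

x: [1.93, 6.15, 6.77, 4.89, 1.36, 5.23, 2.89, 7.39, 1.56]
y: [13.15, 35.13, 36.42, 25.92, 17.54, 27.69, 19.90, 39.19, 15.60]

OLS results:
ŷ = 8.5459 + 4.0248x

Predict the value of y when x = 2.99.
ŷ = 20.5801

To predict y for x = 2.99, substitute into the regression equation:

ŷ = 8.5459 + 4.0248 × 2.99
ŷ = 8.5459 + 12.0342
ŷ = 20.5801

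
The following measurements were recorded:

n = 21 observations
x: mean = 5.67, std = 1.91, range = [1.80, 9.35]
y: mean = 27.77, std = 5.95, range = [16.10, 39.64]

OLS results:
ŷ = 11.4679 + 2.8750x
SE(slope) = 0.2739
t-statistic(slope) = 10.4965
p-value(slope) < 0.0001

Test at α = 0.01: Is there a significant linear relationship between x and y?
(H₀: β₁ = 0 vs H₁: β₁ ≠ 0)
Since p-value < 0.0001 < α = 0.01, reject H₀ — the slope is significantly different from 0.

Hypothesis test for the slope coefficient:

H₀: β₁ = 0 (no linear relationship)
H₁: β₁ ≠ 0 (linear relationship exists)

Test statistic: t = β̂₁ / SE(β̂₁) = 2.8750 / 0.2739 = 10.4965

With df = 19, the two-sided p-value for |t| = 10.4965 is <0.0001.

Decision rule: reject H₀ if p-value < α.
p-value < 0.0001 < α = 0.01 → reject H₀.

There is sufficient evidence at the 1% significance level to conclude that a linear relationship exists between x and y.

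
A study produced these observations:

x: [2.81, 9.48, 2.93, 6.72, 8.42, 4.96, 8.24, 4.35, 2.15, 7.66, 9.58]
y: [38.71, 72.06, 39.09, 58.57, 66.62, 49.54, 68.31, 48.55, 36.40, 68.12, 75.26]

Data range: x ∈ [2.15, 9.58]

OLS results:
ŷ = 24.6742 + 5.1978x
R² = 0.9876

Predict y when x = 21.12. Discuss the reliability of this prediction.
ŷ = 134.4517, but this is extrapolation (above the data range [2.15, 9.58]) and may be unreliable.

Prediction calculation:
ŷ = 24.6742 + 5.1978 × 21.12
ŷ = 134.4517

Reliability:
- Data range: x ∈ [2.15, 9.58]
- Prediction point: x = 21.12 is 11.54 units above the observed range → this is EXTRAPOLATION, not interpolation

Why that matters here:
- The standard error of prediction grows with (x − x̄)², and x = 21.12 is far from x̄ = 6.12
- Real relationships often flatten, saturate, or turn nonlinear at extremes

Report the number if required, but flag clearly that it is an extrapolation.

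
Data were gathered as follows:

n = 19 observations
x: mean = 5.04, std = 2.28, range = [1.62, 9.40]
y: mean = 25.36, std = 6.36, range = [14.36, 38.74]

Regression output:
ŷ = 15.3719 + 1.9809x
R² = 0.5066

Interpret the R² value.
R² = 0.5066 means 50.66% of the variation in y is explained by the linear relationship with x. This indicates a moderate fit.

The coefficient of determination R² is the fraction of the total variation in y that the fitted line accounts for.

Here R² = 0.5066:
- Explained: 50.66% of the variation in y
- Unexplained (residual): 100% − 50.66% = 49.34%
- Rule of thumb (below 0.3 weak; 0.3 to below 0.7 moderate; 0.7 and above strong) → moderate

Calculation: R² = 1 − (SS_res / SS_tot), where SS_res is the sum of squared residuals and SS_tot the total sum of squares.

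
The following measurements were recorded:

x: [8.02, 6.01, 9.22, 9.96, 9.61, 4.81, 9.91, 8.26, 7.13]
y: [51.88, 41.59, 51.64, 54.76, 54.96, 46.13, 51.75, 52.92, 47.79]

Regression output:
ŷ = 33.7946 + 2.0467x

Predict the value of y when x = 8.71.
ŷ = 51.6214

To predict y for x = 8.71, substitute into the regression equation:

ŷ = 33.7946 + 2.0467 × 8.71
ŷ = 33.7946 + 17.8268
ŷ = 51.6214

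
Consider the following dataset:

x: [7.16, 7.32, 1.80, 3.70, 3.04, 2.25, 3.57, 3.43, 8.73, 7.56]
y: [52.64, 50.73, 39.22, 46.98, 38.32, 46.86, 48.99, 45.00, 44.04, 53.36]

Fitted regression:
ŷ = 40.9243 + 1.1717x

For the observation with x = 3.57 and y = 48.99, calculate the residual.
Residual = 3.8827

The residual is the difference between the actual value and the predicted value:

Residual = y - ŷ

Step 1: Calculate predicted value
ŷ = 40.9243 + 1.1717 × 3.57
ŷ = 45.1073

Step 2: Calculate residual
Residual = 48.99 - 45.1073
Residual = 3.8827

The residual is positive, so the observed y = 48.99 sits above the regression line (the line underestimates it by 3.8827).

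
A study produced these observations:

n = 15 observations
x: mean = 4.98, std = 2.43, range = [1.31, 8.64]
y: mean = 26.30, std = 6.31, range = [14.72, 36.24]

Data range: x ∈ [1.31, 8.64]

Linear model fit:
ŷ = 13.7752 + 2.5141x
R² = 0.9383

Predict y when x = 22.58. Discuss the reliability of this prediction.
ŷ = 70.5436 (extrapolation — x = 22.58 lies outside [1.31, 8.64], so reliability is low).

Prediction calculation:
ŷ = 13.7752 + 2.5141 × 22.58
ŷ = 70.5436

Reliability:
- Data range: x ∈ [1.31, 8.64]
- Prediction point: x = 22.58 is 13.94 units above the observed range → this is EXTRAPOLATION, not interpolation

Why that matters here:
- The linear relationship may not hold outside the observed range
- R² describes fit only over the sampled x values; it says nothing about behaviour beyond them

The R² = 0.9383 only validates the fit within [1.31, 8.64]; treat ŷ = 70.5436 with caution.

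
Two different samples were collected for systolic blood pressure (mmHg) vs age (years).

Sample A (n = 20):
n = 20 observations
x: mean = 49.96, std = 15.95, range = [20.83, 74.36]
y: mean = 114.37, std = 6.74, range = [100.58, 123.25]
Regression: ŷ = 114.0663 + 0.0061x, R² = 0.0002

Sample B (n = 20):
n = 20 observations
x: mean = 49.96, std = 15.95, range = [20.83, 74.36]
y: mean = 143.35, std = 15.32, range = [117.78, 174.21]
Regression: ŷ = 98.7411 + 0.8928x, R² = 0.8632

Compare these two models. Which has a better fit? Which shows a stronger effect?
Model B has the better fit (R² = 0.8632 vs 0.0002). Model B shows the stronger effect (|β₁| = 0.8928 vs 0.0061).

Model Comparison:

Which explains more variance? (R²)
- Model A: R² = 0.0002 → 0.02% of variance in blood pressure explained
- Model B: R² = 0.8632 → 86.32% of variance in blood pressure explained
- 0.8632 > 0.0002 → Model B has the better fit

Strength of effect — compare |β₁|:
- Model A: β₁ = 0.0061 → predicted blood pressure rises 0.0061 mmHg per additional year of age
- Model B: β₁ = 0.8928 → predicted blood pressure rises 0.8928 mmHg per additional year of age
- |0.0061| < |0.8928| → Model B shows the stronger marginal effect

Notes:
- The two samples could reflect different populations, time periods, or measurement quality.
- R² measures how tightly points cluster around the line; β₁ measures how steep the line is — they answer different questions.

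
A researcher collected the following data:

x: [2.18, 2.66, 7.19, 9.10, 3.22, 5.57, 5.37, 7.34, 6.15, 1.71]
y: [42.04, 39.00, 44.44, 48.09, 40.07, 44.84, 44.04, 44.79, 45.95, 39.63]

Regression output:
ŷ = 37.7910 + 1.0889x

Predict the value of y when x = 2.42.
ŷ = 40.4261

x = 2.42 lies inside the observed range [1.71, 9.10], so the fitted equation applies directly:

ŷ = 37.7910 + 1.0889 × 2.42
ŷ = 37.7910 + 2.6351
ŷ = 40.4261

This is the fitted mean response at that x — an individual observation would come with a wider prediction interval.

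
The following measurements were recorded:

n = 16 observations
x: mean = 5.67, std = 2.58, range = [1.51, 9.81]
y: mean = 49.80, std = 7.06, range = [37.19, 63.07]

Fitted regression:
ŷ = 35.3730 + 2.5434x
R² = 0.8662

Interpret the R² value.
The model explains 86.62% of the variance in y (R² = 0.8662), leaving 13.38% unexplained; the fit is strong.

R² (coefficient of determination) measures the proportion of variance in y explained by the regression model.

Here R² = 0.8662:
- Explained: 86.62% of the variation in y
- Unexplained (residual): 100% − 86.62% = 13.38%
- Rule of thumb (below 0.3 weak; 0.3 to below 0.7 moderate; 0.7 and above strong) → strong

Note: R² never decreases when predictors are added, so it should not be used alone to compare models of different size.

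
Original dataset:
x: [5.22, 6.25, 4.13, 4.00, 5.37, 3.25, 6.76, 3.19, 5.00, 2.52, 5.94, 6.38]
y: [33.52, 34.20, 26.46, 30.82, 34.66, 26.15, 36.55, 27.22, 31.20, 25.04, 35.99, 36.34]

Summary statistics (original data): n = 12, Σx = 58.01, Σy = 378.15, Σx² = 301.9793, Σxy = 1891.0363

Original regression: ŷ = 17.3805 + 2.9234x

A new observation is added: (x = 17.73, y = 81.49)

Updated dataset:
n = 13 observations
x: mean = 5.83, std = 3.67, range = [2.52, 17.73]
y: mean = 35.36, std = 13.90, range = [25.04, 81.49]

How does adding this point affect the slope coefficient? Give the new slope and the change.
New slope β₁ = 3.7583 versus 2.9234 before: a change of +0.8349 (+28.6%).

The new point has HIGH LEVERAGE: x = 17.73 is far from the original mean x̄ = 58.01/12 ≈ 4.83 (original range [2.52, 6.76]).

Step 1: Update the sums with the new point (n goes from 12 to 13)
Σx  = 58.01 + 17.73 = 75.74
Σy  = 378.15 + 81.49 = 459.64
Σx² = 301.9793 + 17.73² = 301.9793 + 314.3529 = 616.3322
Σxy = 1891.0363 + 17.73×81.49 = 1891.0363 + 1444.8177 = 3335.8540

Step 2: Recompute the slope with b₁ = (nΣxy − ΣxΣy) / (nΣx² − (Σx)²)
Numerator   = 13×3335.8540 − 75.74×459.64 = 43366.1020 − 34813.1336 = 8552.9684
Denominator = 13×616.3322 − 75.74² = 8012.3186 − 5736.5476 = 2275.7710
b₁(new) = 8552.9684 / 2275.7710 = 3.7583

(Same formula on the original sums: (12×1891.0363 − 58.01×378.15) / (12×301.9793 − 58.01²) = 755.9541 / 258.5915 = 2.9234, matching the given fit.)

Step 3: Change in slope
Δβ₁ = 3.7583 − 2.9234 = +0.8349
Relative change = +0.8349 / 2.9234 × 100% = +28.6%
→ the slope increases when the point is added.

Because the point sits above the extension of the original line at a high-leverage x, it tilts the fit up.
In practice: investigate whether it comes from the same population as the rest of the sample.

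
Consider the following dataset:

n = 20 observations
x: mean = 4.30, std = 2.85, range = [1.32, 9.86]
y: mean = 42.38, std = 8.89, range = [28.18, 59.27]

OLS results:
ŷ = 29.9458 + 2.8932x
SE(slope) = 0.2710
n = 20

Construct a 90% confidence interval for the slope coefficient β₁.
The 90% CI for β₁ is (2.4233, 3.3631)

Confidence interval for the slope:

The 90% CI for β₁ is: β̂₁ ± t*(α/2, n-2) × SE(β̂₁)

Step 1: Find critical t-value
- Confidence level = 0.9
- Degrees of freedom = n - 2 = 20 - 2 = 18
- t*(α/2, 18) = 1.7341

Step 2: Calculate margin of error
Margin = 1.7341 × 0.2710 = 0.4699

Step 3: Construct interval
CI = 2.8932 ± 0.4699
CI = (2.4233, 3.3631)

Interpretation: intervals built this way capture the true β₁ in 90% of repeated samples; here the plausible range for the per-unit effect of x on y is 2.4233 to 3.3631.
Since 0 is outside the interval, a two-sided test at α = 0.10 would reject H₀: β₁ = 0.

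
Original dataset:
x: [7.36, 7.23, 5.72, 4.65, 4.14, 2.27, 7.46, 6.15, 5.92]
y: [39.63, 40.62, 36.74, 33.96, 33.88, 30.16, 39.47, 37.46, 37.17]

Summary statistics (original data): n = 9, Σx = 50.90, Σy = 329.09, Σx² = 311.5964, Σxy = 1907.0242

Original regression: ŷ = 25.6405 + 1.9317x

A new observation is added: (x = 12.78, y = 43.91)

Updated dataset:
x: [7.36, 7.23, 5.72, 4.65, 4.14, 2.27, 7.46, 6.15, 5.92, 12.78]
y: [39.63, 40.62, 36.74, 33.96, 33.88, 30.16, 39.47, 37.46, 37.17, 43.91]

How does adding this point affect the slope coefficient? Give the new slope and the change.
Adding the point moves β₁ from 1.9317 to 1.3388, i.e. it decreases by 0.5929 (-30.7%).

x = 12.78 lies well outside the original x-range [2.27, 7.46] (x̄ ≈ 5.66), so this observation has high leverage and can move the slope substantially.

Step 1: Update the sums with the new point (n goes from 9 to 10)
Σx  = 50.90 + 12.78 = 63.68
Σy  = 329.09 + 43.91 = 373.00
Σx² = 311.5964 + 12.78² = 311.5964 + 163.3284 = 474.9248
Σxy = 1907.0242 + 12.78×43.91 = 1907.0242 + 561.1698 = 2468.1940

Step 2: Recompute the slope with b₁ = (nΣxy − ΣxΣy) / (nΣx² − (Σx)²)
Numerator   = 10×2468.1940 − 63.68×373.00 = 24681.9400 − 23752.6400 = 929.3000
Denominator = 10×474.9248 − 63.68² = 4749.2480 − 4055.1424 = 694.1056
b₁(new) = 929.3000 / 694.1056 = 1.3388

(Same formula on the original sums: (9×1907.0242 − 50.90×329.09) / (9×311.5964 − 50.90²) = 412.5368 / 213.5576 = 1.9317, matching the given fit.)

Step 3: Change in slope
Δβ₁ = 1.3388 − 1.9317 = -0.5929
Relative change = -0.5929 / 1.9317 × 100% = -30.7%
→ the slope decreases when the point is added.

Because the point sits below the extension of the original line at a high-leverage x, it tilts the fit down.
In practice: investigate whether it comes from the same population as the rest of the sample.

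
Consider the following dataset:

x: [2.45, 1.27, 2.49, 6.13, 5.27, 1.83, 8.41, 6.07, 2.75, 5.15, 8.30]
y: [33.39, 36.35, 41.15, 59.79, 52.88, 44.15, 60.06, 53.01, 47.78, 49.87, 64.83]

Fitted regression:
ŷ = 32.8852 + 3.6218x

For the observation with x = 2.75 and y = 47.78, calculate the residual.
Residual = 4.9348

The residual is the difference between the actual value and the predicted value:

Residual = y - ŷ

Step 1: Calculate predicted value
ŷ = 32.8852 + 3.6218 × 2.75
ŷ = 42.8452

Step 2: Calculate residual
Residual = 47.78 - 42.8452
Residual = 4.9348

Sign check: y > ŷ, so the point is above the line and the fit underestimates here.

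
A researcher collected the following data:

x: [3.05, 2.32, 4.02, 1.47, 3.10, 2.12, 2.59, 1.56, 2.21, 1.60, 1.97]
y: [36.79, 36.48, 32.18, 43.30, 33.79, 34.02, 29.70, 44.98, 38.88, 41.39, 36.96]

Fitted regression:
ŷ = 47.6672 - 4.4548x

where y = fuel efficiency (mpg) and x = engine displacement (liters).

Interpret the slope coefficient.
An increase of one liter in engine displacement is associated with a 4.4548 mpg decrease in predicted fuel efficiency.

The slope coefficient β₁ = -4.4548 represents the marginal effect of engine displacement on fuel efficiency.

Interpretation:
- Engine displacement up by 1 liter → predicted fuel efficiency decreases by 4.4548 mpg
- The effect is assumed constant over the observed range of x (linearity)

The intercept β₀ = 47.6672 is the predicted fuel efficiency when engine displacement = 0; since the smallest observed x is 1.47, this is an extrapolation and mainly anchors the line.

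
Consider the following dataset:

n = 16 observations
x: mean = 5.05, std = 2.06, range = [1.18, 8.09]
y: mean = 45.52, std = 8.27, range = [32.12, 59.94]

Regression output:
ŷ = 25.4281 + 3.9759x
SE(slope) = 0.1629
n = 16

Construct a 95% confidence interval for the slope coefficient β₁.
The 95% CI for β₁ is (3.6265, 4.3253)

Confidence interval for the slope:

The 95% CI for β₁ is: β̂₁ ± t*(α/2, n-2) × SE(β̂₁)

Step 1: Find critical t-value
- Confidence level = 0.95
- Degrees of freedom = n - 2 = 16 - 2 = 14
- t*(α/2, 14) = 2.1448

Step 2: Calculate margin of error
Margin = 2.1448 × 0.1629 = 0.3494

Step 3: Construct interval
CI = 3.9759 ± 0.3494
CI = (3.6265, 4.3253)

Interpretation: each one-unit increase in x is associated with a change in mean y of between 3.6265 and 4.3253, with 95% confidence.
Both endpoints are positive, so the data support a genuinely positive slope at this confidence level.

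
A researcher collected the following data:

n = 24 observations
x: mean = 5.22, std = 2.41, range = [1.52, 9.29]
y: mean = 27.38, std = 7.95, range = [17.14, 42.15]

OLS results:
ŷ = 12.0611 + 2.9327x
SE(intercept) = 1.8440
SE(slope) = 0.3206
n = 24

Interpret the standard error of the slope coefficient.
The slope 2.9327 is pinned down to within about ±0.3206 (one SE) by these data — relative uncertainty 10.9%, i.e. precise.

SE(β̂₁) = s / √Sxx, where s is the residual standard deviation and Sxx = Σ(x − x̄)². It is the yardstick for how far β̂₁ = 2.9327 could plausibly be from the true slope.

Relative precision:
- SE / |β̂₁| = 0.3206 / 2.9327 = 10.9%
- Rule of thumb (under 20%: precise; 20% to under 50%: moderately precise; 50% or more: imprecise) → precise

Link to interval estimation: a confidence interval for β₁ is β̂₁ ± t* × 0.3206, so SE sets the half-width per unit of t*.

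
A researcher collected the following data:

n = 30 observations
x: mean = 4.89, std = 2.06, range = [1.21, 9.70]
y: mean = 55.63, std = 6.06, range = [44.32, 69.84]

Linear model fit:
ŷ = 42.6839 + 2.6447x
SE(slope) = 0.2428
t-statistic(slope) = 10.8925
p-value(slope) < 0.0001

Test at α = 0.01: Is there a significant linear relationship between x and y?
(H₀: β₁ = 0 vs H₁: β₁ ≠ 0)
Since p-value < 0.0001 < α = 0.01, reject H₀ — the slope is significantly different from 0.

Hypothesis test for the slope coefficient:

H₀: β₁ = 0 (no linear relationship)
H₁: β₁ ≠ 0 (linear relationship exists)

Test statistic: t = β̂₁ / SE(β̂₁) = 2.6447 / 0.2428 = 10.8925

With df = 28, the two-sided p-value for |t| = 10.8925 is <0.0001.

Decision rule: reject H₀ if p-value < α.
p-value < 0.0001 < α = 0.01 → reject H₀.

Conclusion: the linear association between x and y is significant at the 1% level.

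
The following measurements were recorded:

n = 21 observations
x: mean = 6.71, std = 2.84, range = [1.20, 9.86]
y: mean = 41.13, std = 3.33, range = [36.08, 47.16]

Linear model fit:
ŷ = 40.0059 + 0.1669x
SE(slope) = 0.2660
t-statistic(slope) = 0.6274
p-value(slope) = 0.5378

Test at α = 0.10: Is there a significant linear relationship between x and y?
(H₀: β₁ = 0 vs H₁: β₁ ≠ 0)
Fail to reject H₀: p-value = 0.5378 ≥ α = 0.10. The linear relationship is not significant at the 10% level.

Hypothesis test for the slope coefficient:

H₀: β₁ = 0 (no linear relationship)
H₁: β₁ ≠ 0 (linear relationship exists)

Test statistic: t = β̂₁ / SE(β̂₁) = 0.1669 / 0.2660 = 0.6274

The p-value (0.5378) is the probability, under H₀, of a t-statistic at least as extreme as |t| = 0.6274 (two-sided, df = n − 2 = 19).

Decision rule: reject H₀ if p-value < α.
p-value = 0.5378 ≥ α = 0.10 → fail to reject H₀.

Conclusion: the linear association between x and y is not significant at the 10% level.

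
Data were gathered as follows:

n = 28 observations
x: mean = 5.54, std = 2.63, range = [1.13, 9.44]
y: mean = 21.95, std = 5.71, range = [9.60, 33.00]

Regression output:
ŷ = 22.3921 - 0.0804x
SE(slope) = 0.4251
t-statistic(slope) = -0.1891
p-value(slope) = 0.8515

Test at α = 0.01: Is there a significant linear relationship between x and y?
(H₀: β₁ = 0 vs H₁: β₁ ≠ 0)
Fail to reject H₀: p-value = 0.8515 ≥ α = 0.01. The linear relationship is not significant at the 1% level.

Hypothesis test for the slope coefficient:

H₀: β₁ = 0 (no linear relationship)
H₁: β₁ ≠ 0 (linear relationship exists)

Test statistic: t = β̂₁ / SE(β̂₁) = -0.0804 / 0.4251 = -0.1891

With df = 26, the two-sided p-value for |t| = 0.1891 is 0.8515.

Decision rule: reject H₀ if p-value < α.
p-value = 0.8515 ≥ α = 0.01 → fail to reject H₀.

At α = 0.01 the data do not provide convincing evidence of a nonzero slope.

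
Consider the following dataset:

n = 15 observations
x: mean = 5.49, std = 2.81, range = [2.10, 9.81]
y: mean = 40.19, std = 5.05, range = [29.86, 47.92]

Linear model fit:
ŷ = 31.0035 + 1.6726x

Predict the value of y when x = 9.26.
ŷ = 46.4918

Plug x = 9.26 into the fitted line:

ŷ = 31.0035 + 1.6726 × 9.26
ŷ = 31.0035 + 15.4883
ŷ = 46.4918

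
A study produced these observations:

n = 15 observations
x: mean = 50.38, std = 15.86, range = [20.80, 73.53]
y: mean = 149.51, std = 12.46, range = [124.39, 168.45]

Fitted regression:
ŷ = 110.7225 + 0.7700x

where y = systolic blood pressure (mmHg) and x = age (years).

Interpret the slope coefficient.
For each additional year of age, predicted blood pressure increases by approximately 0.7700 mmHg.

The slope β₁ = 0.7700 gives the rate at which the fitted blood pressure changes with age.

Interpretation:
- Age up by 1 year → predicted blood pressure increases by 0.7700 mmHg
- This is a linear approximation: the same per-unit change is assumed across the whole observed x range
- The sign (+) gives the direction; the magnitude 0.7700 gives the size of the effect per year

The intercept β₀ = 110.7225 is the predicted blood pressure when age = 0; since the smallest observed x is 20.80, this is an extrapolation and mainly anchors the line.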